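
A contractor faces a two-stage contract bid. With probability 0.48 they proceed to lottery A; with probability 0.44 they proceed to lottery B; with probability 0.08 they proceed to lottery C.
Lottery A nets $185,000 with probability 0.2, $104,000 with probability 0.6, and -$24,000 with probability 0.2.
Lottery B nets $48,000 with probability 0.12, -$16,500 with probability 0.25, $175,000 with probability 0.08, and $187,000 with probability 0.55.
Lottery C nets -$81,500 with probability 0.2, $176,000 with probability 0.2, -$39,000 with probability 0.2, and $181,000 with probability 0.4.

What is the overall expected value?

$104,221.40

EV(A) = 0.2 × 185000 + 0.6 × 104000 + 0.2 × (-24000) = 37000 + 62400 − 4800 = 94600
EV(B) = 0.12 × 48000 + 0.25 × (-16500) + 0.08 × 175000 + 0.55 × 187000 = 5760 − 4125 + 14000 + 102850 = 118485
EV(C) = 0.2 × (-81500) + 0.2 × 176000 + 0.2 × (-39000) + 0.4 × 181000 = -16300 + 35200 − 7800 + 72400 = 83500
Overall = 0.48 × 94600 + 0.44 × 118485 + 0.08 × 83500 = 45408 + 52133.4 + 6680 = 104221.4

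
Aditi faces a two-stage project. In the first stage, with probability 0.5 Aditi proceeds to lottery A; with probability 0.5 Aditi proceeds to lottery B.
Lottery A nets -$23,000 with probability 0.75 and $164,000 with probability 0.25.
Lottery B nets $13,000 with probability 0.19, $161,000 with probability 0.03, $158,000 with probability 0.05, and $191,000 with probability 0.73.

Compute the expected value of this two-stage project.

EV(A) = 0.75 × (-23000) + 0.25 × 164000 = -17250 + 41000 = 23750
EV(B) = 0.19 × 13000 + 0.03 × 161000 + 0.05 × 158000 + 0.73 × 191000 = 2470 + 4830 + 7900 + 139430 = 154630
Overall = 0.5 × 23750 + 0.5 × 154630 = 11875 + 77315 = 89190

$89,190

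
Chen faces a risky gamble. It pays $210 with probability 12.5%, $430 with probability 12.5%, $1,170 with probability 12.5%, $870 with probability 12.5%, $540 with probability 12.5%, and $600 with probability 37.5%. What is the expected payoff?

$627.50

EV = 0.125 × 210 + 0.125 × 430 + 0.125 × 1170 + 0.125 × 870 + 0.125 × 540 + 0.375 × 600 = 26.25 + 53.75 + 146.25 + 108.75 + 67.5 + 225 = 627.5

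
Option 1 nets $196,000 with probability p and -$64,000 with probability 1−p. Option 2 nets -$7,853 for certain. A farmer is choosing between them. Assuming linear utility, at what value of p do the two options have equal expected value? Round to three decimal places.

p = 0.216

p·196000 + (1−p)·(-64000) = -7853
260000p − 64000 = -7853
p = (-7853 + 64000) / 260000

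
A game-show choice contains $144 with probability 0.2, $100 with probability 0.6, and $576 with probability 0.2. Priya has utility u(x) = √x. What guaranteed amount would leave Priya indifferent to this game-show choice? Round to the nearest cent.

E[u] = 0.2·√144 + 0.6·√100 + 0.2·√576 = 0.2·12 + 0.6·10 + 0.2·24 = 13.2
CE = (13.2)² = 174.24

$174.24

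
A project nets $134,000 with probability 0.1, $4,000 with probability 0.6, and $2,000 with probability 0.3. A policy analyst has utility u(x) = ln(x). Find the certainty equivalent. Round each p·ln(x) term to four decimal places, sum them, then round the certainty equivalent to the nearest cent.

E[u] = 0.1·ln(134000) + 0.6·ln(4000) + 0.3·ln(2000) = 1.1806 + 4.9764 + 2.2803 = 8.4373
CE = e^8.4373 ≈ 4616.07

$4,616.07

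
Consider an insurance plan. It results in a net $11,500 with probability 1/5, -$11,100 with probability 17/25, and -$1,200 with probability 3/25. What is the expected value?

-$5,392

EV = 1/5 × 11500 + 17/25 × (-11100) + 3/25 × (-1200) = 2300 − 7548 − 144 = -5392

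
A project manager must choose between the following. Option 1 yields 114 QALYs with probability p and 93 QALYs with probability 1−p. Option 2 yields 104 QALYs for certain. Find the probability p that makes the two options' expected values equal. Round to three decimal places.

p·114 + (1−p)·93 = 104
21p + 93 = 104
p = (104 − 93) / 21

p = 0.524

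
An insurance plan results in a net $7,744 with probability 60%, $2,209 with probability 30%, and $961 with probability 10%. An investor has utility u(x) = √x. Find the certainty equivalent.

$4,900

E[u] = 0.6·√7744 + 0.3·√2209 + 0.1·√961 = 0.6·88 + 0.3·47 + 0.1·31 = 70
CE = (70)² = 4900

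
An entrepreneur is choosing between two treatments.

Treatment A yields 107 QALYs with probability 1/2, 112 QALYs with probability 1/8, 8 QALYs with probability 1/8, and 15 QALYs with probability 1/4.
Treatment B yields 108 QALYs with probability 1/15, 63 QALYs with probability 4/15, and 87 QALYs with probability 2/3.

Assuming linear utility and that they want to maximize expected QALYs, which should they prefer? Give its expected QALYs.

Treatment B (82 QALYs)

Treatment A = 1/2 × 107 + 1/8 × 112 + 1/8 × 8 + 1/4 × 15 = 53.5 + 14 + 1 + 3.75 = 72.25
Treatment B = 1/15 × 108 + 4/15 × 63 + 2/3 × 87 = 7.2 + 16.8 + 58 = 82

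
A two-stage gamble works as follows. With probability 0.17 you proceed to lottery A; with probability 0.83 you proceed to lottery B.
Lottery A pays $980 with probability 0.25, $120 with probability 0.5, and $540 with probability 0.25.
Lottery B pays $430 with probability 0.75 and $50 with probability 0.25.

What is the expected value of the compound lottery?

EV(A) = 0.25 × 980 + 0.5 × 120 + 0.25 × 540 = 245 + 60 + 135 = 440
EV(B) = 0.75 × 430 + 0.25 × 50 = 322.5 + 12.5 = 335
Overall = 0.17 × 440 + 0.83 × 335 = 74.8 + 278.05 = 352.85

$352.85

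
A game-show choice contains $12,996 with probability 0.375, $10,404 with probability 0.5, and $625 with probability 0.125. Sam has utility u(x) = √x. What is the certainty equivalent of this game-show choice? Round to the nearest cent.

E[u] = 0.375·√12996 + 0.5·√10404 + 0.125·√625 = 0.375·114 + 0.5·102 + 0.125·25 = 96.875
CE = (96.875)² = 9384.765625

$9,384.77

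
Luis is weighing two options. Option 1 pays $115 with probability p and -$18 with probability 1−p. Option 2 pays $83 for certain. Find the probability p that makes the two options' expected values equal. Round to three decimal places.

p = 0.759

p·115 + (1−p)·(-18) = 83
133p − 18 = 83
p = (83 + 18) / 133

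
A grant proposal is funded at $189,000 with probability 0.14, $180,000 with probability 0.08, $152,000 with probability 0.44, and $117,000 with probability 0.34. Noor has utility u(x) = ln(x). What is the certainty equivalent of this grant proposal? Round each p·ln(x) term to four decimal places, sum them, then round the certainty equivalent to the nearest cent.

E[u] = 0.14·ln(189000) + 0.08·ln(180000) + 0.44·ln(152000) + 0.34·ln(117000) = 1.7009 + 0.9681 + 5.2499 + 3.9678 = 11.8867
CE = e^11.8867 ≈ 145320.95

$145,320.95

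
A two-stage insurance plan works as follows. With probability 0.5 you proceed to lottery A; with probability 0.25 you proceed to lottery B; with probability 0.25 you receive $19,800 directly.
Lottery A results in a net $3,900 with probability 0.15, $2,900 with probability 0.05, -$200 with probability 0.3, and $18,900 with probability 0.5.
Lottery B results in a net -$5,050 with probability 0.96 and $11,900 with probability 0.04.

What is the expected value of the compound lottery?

EV(A) = 0.15 × 3900 + 0.05 × 2900 + 0.3 × (-200) + 0.5 × 18900 = 585 + 145 − 60 + 9450 = 10120
EV(B) = 0.96 × (-5050) + 0.04 × 11900 = -4848 + 476 = -4372
Branch C: 19800 (certain)
Overall = 0.5 × 10120 + 0.25 × (-4372) + 0.25 × 19800 = 5060 − 1093 + 4950 = 8917

$8,917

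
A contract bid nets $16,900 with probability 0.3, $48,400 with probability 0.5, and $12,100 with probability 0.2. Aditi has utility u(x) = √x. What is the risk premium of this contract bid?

$2,449

E[u] = 0.3·√16900 + 0.5·√48400 + 0.2·√12100 = 0.3·130 + 0.5·220 + 0.2·110 = 171
CE = (171)² = 29241
Risk premium = EV − CE = 31690 − 29241 = 2449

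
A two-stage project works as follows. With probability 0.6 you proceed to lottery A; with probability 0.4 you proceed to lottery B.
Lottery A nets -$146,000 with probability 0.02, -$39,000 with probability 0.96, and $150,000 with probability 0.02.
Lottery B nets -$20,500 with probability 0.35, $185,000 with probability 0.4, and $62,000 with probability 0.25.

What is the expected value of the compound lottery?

$10,514

EV(A) = 0.02 × (-146000) + 0.96 × (-39000) + 0.02 × 150000 = -2920 − 37440 + 3000 = -37360
EV(B) = 0.35 × (-20500) + 0.4 × 185000 + 0.25 × 62000 = -7175 + 74000 + 15500 = 82325
Overall = 0.6 × (-37360) + 0.4 × 82325 = -22416 + 32930 = 10514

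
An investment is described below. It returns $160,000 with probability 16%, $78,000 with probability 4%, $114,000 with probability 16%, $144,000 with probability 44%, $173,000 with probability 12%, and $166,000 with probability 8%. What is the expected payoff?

EV = 0.16 × 160000 + 0.04 × 78000 + 0.16 × 114000 + 0.44 × 144000 + 0.12 × 173000 + 0.08 × 166000 = 25600 + 3120 + 18240 + 63360 + 20760 + 13280 = 144360

$144,360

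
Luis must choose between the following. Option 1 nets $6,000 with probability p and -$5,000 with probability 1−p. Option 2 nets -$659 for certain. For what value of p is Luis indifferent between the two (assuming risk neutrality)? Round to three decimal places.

p = 0.395

p·6000 + (1−p)·(-5000) = -659
11000p − 5000 = -659
p = (-659 + 5000) / 11000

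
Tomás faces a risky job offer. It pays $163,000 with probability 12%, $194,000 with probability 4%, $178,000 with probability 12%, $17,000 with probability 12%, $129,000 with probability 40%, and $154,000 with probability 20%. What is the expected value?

$133,120

EV = 0.12 × 163000 + 0.04 × 194000 + 0.12 × 178000 + 0.12 × 17000 + 0.4 × 129000 + 0.2 × 154000 = 19560 + 7760 + 21360 + 2040 + 51600 + 30800 = 133120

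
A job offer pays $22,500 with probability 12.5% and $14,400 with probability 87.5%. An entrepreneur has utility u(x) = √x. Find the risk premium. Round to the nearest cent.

$98.44

E[u] = 0.125·√22500 + 0.875·√14400 = 0.125·150 + 0.875·120 = 123.75
CE = (123.75)² = 15314.0625
Risk premium = EV − CE = 15412.5 − 15314.0625 = 98.4375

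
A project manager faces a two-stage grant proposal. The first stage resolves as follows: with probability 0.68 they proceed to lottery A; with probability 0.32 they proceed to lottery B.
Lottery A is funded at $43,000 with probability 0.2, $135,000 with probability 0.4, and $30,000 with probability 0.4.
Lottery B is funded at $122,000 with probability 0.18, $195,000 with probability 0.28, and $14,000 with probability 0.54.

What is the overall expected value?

$77,646.40

EV(A) = 0.2 × 43000 + 0.4 × 135000 + 0.4 × 30000 = 8600 + 54000 + 12000 = 74600
EV(B) = 0.18 × 122000 + 0.28 × 195000 + 0.54 × 14000 = 21960 + 54600 + 7560 = 84120
Overall = 0.68 × 74600 + 0.32 × 84120 = 50728 + 26918.4 = 77646.4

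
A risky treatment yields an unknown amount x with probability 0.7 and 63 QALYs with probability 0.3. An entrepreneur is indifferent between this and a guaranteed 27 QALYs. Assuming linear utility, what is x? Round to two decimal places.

0.7·x + 0.3·63 = 27
0.7·x = 27 − 18.9 = 8.1
x = 8.1 / 0.7 = 11.5714

x = 11.57 QALYs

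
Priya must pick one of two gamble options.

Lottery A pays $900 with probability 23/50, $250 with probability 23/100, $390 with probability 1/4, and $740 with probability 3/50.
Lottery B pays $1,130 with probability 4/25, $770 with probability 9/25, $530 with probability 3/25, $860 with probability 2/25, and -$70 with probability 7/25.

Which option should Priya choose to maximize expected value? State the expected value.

Lottery A = 23/50 × 900 + 23/100 × 250 + 1/4 × 390 + 3/50 × 740 = 414 + 57.5 + 97.5 + 44.4 = 613.4
Lottery B = 4/25 × 1130 + 9/25 × 770 + 3/25 × 530 + 2/25 × 860 + 7/25 × (-70) = 180.8 + 277.2 + 63.6 + 68.8 − 19.6 = 570.8

Lottery A ($613.40)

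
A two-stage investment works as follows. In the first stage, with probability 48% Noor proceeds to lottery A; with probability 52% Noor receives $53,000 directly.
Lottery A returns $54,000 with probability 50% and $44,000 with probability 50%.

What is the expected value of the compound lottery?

$51,080

EV(A) = 0.5 × 54000 + 0.5 × 44000 = 27000 + 22000 = 49000
Branch B: 53000 (certain)
Overall = 0.48 × 49000 + 0.52 × 53000 = 23520 + 27560 = 51080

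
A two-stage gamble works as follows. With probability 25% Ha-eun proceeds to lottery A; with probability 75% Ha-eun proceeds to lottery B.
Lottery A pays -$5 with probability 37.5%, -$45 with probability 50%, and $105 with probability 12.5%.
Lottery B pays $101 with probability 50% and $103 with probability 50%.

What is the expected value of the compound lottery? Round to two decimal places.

EV(A) = 0.375 × (-5) + 0.5 × (-45) + 0.125 × 105 = -1.875 − 22.5 + 13.125 = -11.25
EV(B) = 0.5 × 101 + 0.5 × 103 = 50.5 + 51.5 = 102
Overall = 0.25 × (-11.25) + 0.75 × 102 = -2.8125 + 76.5 = 73.6875

$73.69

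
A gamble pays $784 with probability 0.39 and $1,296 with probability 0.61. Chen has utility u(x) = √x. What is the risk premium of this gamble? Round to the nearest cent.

$15.23

E[u] = 0.39·√784 + 0.61·√1296 = 0.39·28 + 0.61·36 = 32.88
CE = (32.88)² = 1081.0944
Risk premium = EV − CE = 1096.32 − 1081.0944 = 15.2256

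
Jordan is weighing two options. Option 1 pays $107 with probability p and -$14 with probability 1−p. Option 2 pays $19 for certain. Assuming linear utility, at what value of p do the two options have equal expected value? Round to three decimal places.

p = 0.273

p·107 + (1−p)·(-14) = 19
121p − 14 = 19
p = (19 + 14) / 121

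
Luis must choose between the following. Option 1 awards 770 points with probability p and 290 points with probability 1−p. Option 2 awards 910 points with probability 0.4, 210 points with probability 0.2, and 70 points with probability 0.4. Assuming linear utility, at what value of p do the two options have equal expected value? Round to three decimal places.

EV(Option 2) = 0.4 × 910 + 0.2 × 210 + 0.4 × 70 = 364 + 42 + 28 = 434
p·770 + (1−p)·290 = 434
480p + 290 = 434
p = (434 − 290) / 480

p = 0.300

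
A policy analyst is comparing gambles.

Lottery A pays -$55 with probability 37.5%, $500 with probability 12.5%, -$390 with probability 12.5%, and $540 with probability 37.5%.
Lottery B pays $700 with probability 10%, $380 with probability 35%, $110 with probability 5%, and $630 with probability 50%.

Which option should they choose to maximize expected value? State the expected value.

Lottery B ($523.50)

Lottery A = 0.375 × (-55) + 0.125 × 500 + 0.125 × (-390) + 0.375 × 540 = -20.625 + 62.5 − 48.75 + 202.5 = 195.625
Lottery B = 0.1 × 700 + 0.35 × 380 + 0.05 × 110 + 0.5 × 630 = 70 + 133 + 5.5 + 315 = 523.5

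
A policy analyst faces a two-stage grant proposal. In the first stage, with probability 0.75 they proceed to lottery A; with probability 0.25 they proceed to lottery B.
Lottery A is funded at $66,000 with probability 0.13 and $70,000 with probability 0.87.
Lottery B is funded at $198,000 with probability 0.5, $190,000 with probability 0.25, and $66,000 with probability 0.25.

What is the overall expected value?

$92,860

EV(A) = 0.13 × 66000 + 0.87 × 70000 = 8580 + 60900 = 69480
EV(B) = 0.5 × 198000 + 0.25 × 190000 + 0.25 × 66000 = 99000 + 47500 + 16500 = 163000
Overall = 0.75 × 69480 + 0.25 × 163000 = 52110 + 40750 = 92860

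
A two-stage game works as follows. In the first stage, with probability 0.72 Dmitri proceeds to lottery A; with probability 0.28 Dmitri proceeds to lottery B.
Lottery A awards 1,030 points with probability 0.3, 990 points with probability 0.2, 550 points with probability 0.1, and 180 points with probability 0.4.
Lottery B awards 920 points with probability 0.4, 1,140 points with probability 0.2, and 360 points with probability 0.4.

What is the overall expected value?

EV(A) = 0.3 × 1030 + 0.2 × 990 + 0.1 × 550 + 0.4 × 180 = 309 + 198 + 55 + 72 = 634
EV(B) = 0.4 × 920 + 0.2 × 1140 + 0.4 × 360 = 368 + 228 + 144 = 740
Overall = 0.72 × 634 + 0.28 × 740 = 456.48 + 207.2 = 663.68

663.68 points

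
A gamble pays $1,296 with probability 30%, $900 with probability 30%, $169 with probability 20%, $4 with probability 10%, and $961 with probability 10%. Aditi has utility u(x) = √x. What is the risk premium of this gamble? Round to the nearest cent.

$128.61

E[u] = 0.3·√1296 + 0.3·√900 + 0.2·√169 + 0.1·√4 + 0.1·√961 = 0.3·36 + 0.3·30 + 0.2·13 + 0.1·2 + 0.1·31 = 25.7
CE = (25.7)² = 660.49
Risk premium = EV − CE = 789.1 − 660.49 = 128.61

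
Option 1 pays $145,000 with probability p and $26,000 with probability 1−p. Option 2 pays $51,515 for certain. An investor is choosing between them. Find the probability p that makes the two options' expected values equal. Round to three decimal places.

p·145000 + (1−p)·26000 = 51515
119000p + 26000 = 51515
p = (51515 − 26000) / 119000

p = 0.214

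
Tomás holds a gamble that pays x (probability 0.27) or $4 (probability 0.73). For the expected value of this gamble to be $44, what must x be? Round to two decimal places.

0.27·x + 0.73·4 = 44
0.27·x = 44 − 2.92 = 41.08
x = 41.08 / 0.27 = 152.1481

x = $152.15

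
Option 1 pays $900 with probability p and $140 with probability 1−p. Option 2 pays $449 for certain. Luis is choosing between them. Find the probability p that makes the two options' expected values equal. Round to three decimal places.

p·900 + (1−p)·140 = 449
760p + 140 = 449
p = (449 − 140) / 760

p = 0.407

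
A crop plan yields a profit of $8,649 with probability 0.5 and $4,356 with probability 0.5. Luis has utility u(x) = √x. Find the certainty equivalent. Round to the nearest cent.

$6,320.25

E[u] = 0.5·√8649 + 0.5·√4356 = 0.5·93 + 0.5·66 = 79.5
CE = (79.5)² = 6320.25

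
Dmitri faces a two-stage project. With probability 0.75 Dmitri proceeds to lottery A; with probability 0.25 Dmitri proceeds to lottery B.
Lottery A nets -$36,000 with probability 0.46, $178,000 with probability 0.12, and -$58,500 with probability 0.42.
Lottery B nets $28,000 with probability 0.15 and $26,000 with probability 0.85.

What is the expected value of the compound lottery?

-$8,252.50

EV(A) = 0.46 × (-36000) + 0.12 × 178000 + 0.42 × (-58500) = -16560 + 21360 − 24570 = -19770
EV(B) = 0.15 × 28000 + 0.85 × 26000 = 4200 + 22100 = 26300
Overall = 0.75 × (-19770) + 0.25 × 26300 = -14827.5 + 6575 = -8252.5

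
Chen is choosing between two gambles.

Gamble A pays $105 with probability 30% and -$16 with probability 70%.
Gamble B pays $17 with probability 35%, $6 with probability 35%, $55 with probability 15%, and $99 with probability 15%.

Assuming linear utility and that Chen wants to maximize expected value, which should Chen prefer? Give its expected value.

Gamble B ($31.15)

Gamble A = 0.3 × 105 + 0.7 × (-16) = 31.5 − 11.2 = 20.3
Gamble B = 0.35 × 17 + 0.35 × 6 + 0.15 × 55 + 0.15 × 99 = 5.95 + 2.1 + 8.25 + 14.85 = 31.15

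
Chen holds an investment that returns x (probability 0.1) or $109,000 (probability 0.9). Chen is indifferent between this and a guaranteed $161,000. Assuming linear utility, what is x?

0.1·x + 0.9·109000 = 161000
0.1·x = 161000 − 98100 = 62900
x = 62900 / 0.1 = 629000

x = $629,000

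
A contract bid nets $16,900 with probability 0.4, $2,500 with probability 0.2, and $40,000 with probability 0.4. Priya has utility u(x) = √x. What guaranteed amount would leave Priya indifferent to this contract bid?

E[u] = 0.4·√16900 + 0.2·√2500 + 0.4·√40000 = 0.4·130 + 0.2·50 + 0.4·200 = 142
CE = (142)² = 20164

$20,164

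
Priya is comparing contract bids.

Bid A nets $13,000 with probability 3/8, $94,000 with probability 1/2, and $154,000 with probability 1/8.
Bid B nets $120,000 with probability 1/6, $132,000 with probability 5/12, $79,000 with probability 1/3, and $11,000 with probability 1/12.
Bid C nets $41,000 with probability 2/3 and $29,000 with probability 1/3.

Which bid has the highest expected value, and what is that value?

Bid B ($102,250)

Bid A = 3/8 × 13000 + 1/2 × 94000 + 1/8 × 154000 = 4875 + 47000 + 19250 = 71125
Bid B = 1/6 × 120000 + 5/12 × 132000 + 1/3 × 79000 + 1/12 × 11000 = 20000 + 55000 + 26333.3333 + 916.6667 = 102250
Bid C = 2/3 × 41000 + 1/3 × 29000 = 27333.3333 + 9666.6667 = 37000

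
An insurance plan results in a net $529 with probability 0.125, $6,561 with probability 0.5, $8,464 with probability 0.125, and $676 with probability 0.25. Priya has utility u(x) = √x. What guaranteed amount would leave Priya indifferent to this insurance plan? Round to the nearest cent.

$3,766.89

E[u] = 0.125·√529 + 0.5·√6561 + 0.125·√8464 + 0.25·√676 = 0.125·23 + 0.5·81 + 0.125·92 + 0.25·26 = 61.375
CE = (61.375)² = 3766.890625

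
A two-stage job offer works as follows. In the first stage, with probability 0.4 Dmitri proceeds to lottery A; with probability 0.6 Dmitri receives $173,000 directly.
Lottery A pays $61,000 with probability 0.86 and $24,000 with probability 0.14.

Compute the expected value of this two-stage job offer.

EV(A) = 0.86 × 61000 + 0.14 × 24000 = 52460 + 3360 = 55820
Branch B: 173000 (certain)
Overall = 0.4 × 55820 + 0.6 × 173000 = 22328 + 103800 = 126128

$126,128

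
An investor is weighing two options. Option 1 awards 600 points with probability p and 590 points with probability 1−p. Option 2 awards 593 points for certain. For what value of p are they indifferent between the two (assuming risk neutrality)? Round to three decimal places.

p = 0.300

p·600 + (1−p)·590 = 593
10p + 590 = 593
p = (593 − 590) / 10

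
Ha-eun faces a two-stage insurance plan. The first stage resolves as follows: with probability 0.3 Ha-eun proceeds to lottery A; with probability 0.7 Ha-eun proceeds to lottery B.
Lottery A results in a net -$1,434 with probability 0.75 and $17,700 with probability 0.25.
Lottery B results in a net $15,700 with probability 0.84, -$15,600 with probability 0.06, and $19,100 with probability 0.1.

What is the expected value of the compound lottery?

EV(A) = 0.75 × (-1434) + 0.25 × 17700 = -1075.5 + 4425 = 3349.5
EV(B) = 0.84 × 15700 + 0.06 × (-15600) + 0.1 × 19100 = 13188 − 936 + 1910 = 14162
Overall = 0.3 × 3349.5 + 0.7 × 14162 = 1004.85 + 9913.4 = 10918.25

$10,918.25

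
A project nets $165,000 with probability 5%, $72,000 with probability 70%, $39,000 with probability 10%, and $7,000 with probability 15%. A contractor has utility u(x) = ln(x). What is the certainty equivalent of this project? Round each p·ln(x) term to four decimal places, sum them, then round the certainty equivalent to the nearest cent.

$49,756.68

E[u] = 0.05·ln(165000) + 0.7·ln(72000) + 0.1·ln(39000) + 0.15·ln(7000) = 0.6007 + 7.8291 + 1.0571 + 1.3280 = 10.8149
CE = e^10.8149 ≈ 49756.68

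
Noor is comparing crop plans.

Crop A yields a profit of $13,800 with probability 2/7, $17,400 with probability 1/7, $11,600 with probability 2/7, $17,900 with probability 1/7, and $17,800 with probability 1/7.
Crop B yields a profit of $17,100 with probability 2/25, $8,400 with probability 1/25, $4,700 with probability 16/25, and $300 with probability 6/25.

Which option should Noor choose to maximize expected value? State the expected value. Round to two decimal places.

Crop A = 2/7 × 13800 + 1/7 × 17400 + 2/7 × 11600 + 1/7 × 17900 + 1/7 × 17800 = 3942.8571 + 2485.7143 + 3314.2857 + 2557.1429 + 2542.8571 = 14842.8571
Crop B = 2/25 × 17100 + 1/25 × 8400 + 16/25 × 4700 + 6/25 × 300 = 1368 + 336 + 3008 + 72 = 4784

Crop A ($14,842.86)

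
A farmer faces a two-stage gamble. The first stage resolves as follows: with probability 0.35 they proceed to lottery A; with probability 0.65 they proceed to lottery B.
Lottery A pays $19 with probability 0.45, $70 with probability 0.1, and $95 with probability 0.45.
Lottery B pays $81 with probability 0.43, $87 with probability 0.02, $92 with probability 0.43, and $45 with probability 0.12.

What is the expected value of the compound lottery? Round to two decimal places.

$73.40

EV(A) = 0.45 × 19 + 0.1 × 70 + 0.45 × 95 = 8.55 + 7 + 42.75 = 58.3
EV(B) = 0.43 × 81 + 0.02 × 87 + 0.43 × 92 + 0.12 × 45 = 34.83 + 1.74 + 39.56 + 5.4 = 81.53
Overall = 0.35 × 58.3 + 0.65 × 81.53 = 20.405 + 52.9945 = 73.3995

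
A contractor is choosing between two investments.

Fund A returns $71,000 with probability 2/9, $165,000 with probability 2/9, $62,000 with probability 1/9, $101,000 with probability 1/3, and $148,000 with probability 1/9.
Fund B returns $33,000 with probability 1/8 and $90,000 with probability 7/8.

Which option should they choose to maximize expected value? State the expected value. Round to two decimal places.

Fund A = 2/9 × 71000 + 2/9 × 165000 + 1/9 × 62000 + 1/3 × 101000 + 1/9 × 148000 = 15777.7778 + 36666.6667 + 6888.8889 + 33666.6667 + 16444.4444 = 109444.4444
Fund B = 1/8 × 33000 + 7/8 × 90000 = 4125 + 78750 = 82875

Fund A ($109,444.44)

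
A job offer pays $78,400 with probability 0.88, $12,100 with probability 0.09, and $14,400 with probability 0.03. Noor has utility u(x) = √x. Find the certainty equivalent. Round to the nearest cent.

E[u] = 0.88·√78400 + 0.09·√12100 + 0.03·√14400 = 0.88·280 + 0.09·110 + 0.03·120 = 259.9
CE = (259.9)² = 67548.01

$67,548.01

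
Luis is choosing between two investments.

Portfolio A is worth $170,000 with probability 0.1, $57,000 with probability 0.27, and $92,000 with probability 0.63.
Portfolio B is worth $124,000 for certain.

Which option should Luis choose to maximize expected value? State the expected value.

Portfolio B ($124,000)

Portfolio A = 0.1 × 170000 + 0.27 × 57000 + 0.63 × 92000 = 17000 + 15390 + 57960 = 90350
Portfolio B: 124000 (certain)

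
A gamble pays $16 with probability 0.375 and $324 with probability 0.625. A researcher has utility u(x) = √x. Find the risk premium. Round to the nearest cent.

E[u] = 0.375·√16 + 0.625·√324 = 0.375·4 + 0.625·18 = 12.75
CE = (12.75)² = 162.5625
Risk premium = EV − CE = 208.5 − 162.5625 = 45.9375

$45.94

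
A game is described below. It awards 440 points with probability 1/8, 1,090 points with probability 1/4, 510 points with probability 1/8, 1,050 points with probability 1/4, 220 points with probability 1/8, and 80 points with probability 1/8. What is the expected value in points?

EV = 1/8 × 440 + 1/4 × 1090 + 1/8 × 510 + 1/4 × 1050 + 1/8 × 220 + 1/8 × 80 = 55 + 272.5 + 63.75 + 262.5 + 27.5 + 10 = 691.25

691.25 points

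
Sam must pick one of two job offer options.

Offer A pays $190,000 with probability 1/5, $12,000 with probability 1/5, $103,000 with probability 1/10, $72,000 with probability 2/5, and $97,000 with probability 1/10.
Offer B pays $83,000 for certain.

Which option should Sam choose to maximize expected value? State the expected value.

Offer A = 1/5 × 190000 + 1/5 × 12000 + 1/10 × 103000 + 2/5 × 72000 + 1/10 × 97000 = 38000 + 2400 + 10300 + 28800 + 9700 = 89200
Offer B: 83000 (certain)

Offer A ($89,200)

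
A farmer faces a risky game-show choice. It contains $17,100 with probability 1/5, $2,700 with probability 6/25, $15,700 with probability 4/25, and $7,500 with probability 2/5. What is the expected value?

EV = 1/5 × 17100 + 6/25 × 2700 + 4/25 × 15700 + 2/5 × 7500 = 3420 + 648 + 2512 + 3000 = 9580

$9,580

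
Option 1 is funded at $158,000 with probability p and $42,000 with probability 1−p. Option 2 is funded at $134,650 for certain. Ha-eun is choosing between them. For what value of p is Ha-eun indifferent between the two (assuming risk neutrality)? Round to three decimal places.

p·158000 + (1−p)·42000 = 134650
116000p + 42000 = 134650
p = (134650 − 42000) / 116000

p = 0.799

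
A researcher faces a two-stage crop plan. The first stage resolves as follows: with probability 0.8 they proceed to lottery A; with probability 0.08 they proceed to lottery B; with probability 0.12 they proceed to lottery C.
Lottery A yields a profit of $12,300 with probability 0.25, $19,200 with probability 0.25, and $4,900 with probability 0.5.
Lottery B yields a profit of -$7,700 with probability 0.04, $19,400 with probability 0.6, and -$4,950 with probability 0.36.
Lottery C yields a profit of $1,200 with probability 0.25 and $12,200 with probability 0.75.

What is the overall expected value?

EV(A) = 0.25 × 12300 + 0.25 × 19200 + 0.5 × 4900 = 3075 + 4800 + 2450 = 10325
EV(B) = 0.04 × (-7700) + 0.6 × 19400 + 0.36 × (-4950) = -308 + 11640 − 1782 = 9550
EV(C) = 0.25 × 1200 + 0.75 × 12200 = 300 + 9150 = 9450
Overall = 0.8 × 10325 + 0.08 × 9550 + 0.12 × 9450 = 8260 + 764 + 1134 = 10158

$10,158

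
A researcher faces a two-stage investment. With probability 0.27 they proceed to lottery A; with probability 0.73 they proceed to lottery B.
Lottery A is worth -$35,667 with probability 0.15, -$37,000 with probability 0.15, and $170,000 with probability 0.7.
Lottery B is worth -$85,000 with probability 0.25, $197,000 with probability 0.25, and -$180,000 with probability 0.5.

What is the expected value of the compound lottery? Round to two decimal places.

EV(A) = 0.15 × (-35667) + 0.15 × (-37000) + 0.7 × 170000 = -5350.05 − 5550 + 119000 = 108099.95
EV(B) = 0.25 × (-85000) + 0.25 × 197000 + 0.5 × (-180000) = -21250 + 49250 − 90000 = -62000
Overall = 0.27 × 108099.95 + 0.73 × (-62000) = 29186.9865 − 45260 = -16073.0135

-$16,073.01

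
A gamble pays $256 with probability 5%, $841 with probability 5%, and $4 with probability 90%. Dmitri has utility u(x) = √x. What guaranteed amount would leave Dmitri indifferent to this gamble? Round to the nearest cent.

$16.40

E[u] = 0.05·√256 + 0.05·√841 + 0.9·√4 = 0.05·16 + 0.05·29 + 0.9·2 = 4.05
CE = (4.05)² = 16.4025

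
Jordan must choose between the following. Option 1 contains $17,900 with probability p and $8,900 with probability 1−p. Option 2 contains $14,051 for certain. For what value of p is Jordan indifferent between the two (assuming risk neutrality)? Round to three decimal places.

p·17900 + (1−p)·8900 = 14051
9000p + 8900 = 14051
p = (14051 − 8900) / 9000

p = 0.572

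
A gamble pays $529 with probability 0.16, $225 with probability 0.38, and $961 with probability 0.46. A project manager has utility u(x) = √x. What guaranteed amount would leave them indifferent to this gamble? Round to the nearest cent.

$558.85

E[u] = 0.16·√529 + 0.38·√225 + 0.46·√961 = 0.16·23 + 0.38·15 + 0.46·31 = 23.64
CE = (23.64)² = 558.8496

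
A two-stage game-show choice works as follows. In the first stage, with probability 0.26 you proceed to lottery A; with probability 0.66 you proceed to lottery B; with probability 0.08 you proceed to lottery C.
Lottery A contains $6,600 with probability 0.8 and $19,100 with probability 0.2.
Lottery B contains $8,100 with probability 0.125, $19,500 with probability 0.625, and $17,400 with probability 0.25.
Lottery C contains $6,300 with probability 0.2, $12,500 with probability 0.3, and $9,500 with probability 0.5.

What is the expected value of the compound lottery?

EV(A) = 0.8 × 6600 + 0.2 × 19100 = 5280 + 3820 = 9100
EV(B) = 0.125 × 8100 + 0.625 × 19500 + 0.25 × 17400 = 1012.5 + 12187.5 + 4350 = 17550
EV(C) = 0.2 × 6300 + 0.3 × 12500 + 0.5 × 9500 = 1260 + 3750 + 4750 = 9760
Overall = 0.26 × 9100 + 0.66 × 17550 + 0.08 × 9760 = 2366 + 11583 + 780.8 = 14729.8

$14,729.80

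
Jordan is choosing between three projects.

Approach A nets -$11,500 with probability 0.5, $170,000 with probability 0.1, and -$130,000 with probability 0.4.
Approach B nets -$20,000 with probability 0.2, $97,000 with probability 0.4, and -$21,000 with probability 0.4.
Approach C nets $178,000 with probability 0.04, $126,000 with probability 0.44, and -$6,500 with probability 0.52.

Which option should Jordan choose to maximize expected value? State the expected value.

Approach C ($59,180)

Approach A = 0.5 × (-11500) + 0.1 × 170000 + 0.4 × (-130000) = -5750 + 17000 − 52000 = -40750
Approach B = 0.2 × (-20000) + 0.4 × 97000 + 0.4 × (-21000) = -4000 + 38800 − 8400 = 26400
Approach C = 0.04 × 178000 + 0.44 × 126000 + 0.52 × (-6500) = 7120 + 55440 − 3380 = 59180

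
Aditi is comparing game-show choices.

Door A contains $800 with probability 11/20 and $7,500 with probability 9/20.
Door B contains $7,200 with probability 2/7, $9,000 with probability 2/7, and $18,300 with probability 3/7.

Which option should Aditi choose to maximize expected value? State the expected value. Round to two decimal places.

Door A = 11/20 × 800 + 9/20 × 7500 = 440 + 3375 = 3815
Door B = 2/7 × 7200 + 2/7 × 9000 + 3/7 × 18300 = 2057.1429 + 2571.4286 + 7842.8571 = 12471.4286

Door B ($12,471.43)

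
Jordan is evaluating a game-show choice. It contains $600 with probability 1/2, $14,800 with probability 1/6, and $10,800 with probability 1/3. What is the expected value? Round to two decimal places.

EV = 1/2 × 600 + 1/6 × 14800 + 1/3 × 10800 = 300 + 2466.6667 + 3600 = 6366.6667

$6,366.67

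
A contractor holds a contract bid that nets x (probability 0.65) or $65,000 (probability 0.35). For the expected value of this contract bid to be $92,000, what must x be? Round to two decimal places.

0.65·x + 0.35·65000 = 92000
0.65·x = 92000 − 22750 = 69250
x = 69250 / 0.65 = 106538.4615

x = $106,538.46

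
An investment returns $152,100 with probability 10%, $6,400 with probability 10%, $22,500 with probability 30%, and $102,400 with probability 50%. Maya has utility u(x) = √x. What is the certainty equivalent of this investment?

$63,504

E[u] = 0.1·√152100 + 0.1·√6400 + 0.3·√22500 + 0.5·√102400 = 0.1·390 + 0.1·80 + 0.3·150 + 0.5·320 = 252
CE = (252)² = 63504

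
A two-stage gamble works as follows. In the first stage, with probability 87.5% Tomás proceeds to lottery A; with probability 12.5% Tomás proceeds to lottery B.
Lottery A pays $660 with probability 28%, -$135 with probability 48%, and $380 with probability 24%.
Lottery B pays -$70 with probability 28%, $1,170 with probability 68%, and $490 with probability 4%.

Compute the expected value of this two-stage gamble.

EV(A) = 0.28 × 660 + 0.48 × (-135) + 0.24 × 380 = 184.8 − 64.8 + 91.2 = 211.2
EV(B) = 0.28 × (-70) + 0.68 × 1170 + 0.04 × 490 = -19.6 + 795.6 + 19.6 = 795.6
Overall = 0.875 × 211.2 + 0.125 × 795.6 = 184.8 + 99.45 = 284.25

$284.25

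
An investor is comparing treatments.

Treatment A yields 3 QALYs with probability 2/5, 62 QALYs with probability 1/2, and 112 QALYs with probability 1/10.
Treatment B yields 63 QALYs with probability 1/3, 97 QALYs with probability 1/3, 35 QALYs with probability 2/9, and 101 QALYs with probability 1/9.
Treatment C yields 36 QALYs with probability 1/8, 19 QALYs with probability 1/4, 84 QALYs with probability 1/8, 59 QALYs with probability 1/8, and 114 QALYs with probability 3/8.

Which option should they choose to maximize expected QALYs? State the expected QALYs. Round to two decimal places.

Treatment B (72.33 QALYs)

Treatment A = 2/5 × 3 + 1/2 × 62 + 1/10 × 112 = 1.2 + 31 + 11.2 = 43.4
Treatment B = 1/3 × 63 + 1/3 × 97 + 2/9 × 35 + 1/9 × 101 = 21 + 32.3333 + 7.7778 + 11.2222 = 72.3333
Treatment C = 1/8 × 36 + 1/4 × 19 + 1/8 × 84 + 1/8 × 59 + 3/8 × 114 = 4.5 + 4.75 + 10.5 + 7.375 + 42.75 = 69.875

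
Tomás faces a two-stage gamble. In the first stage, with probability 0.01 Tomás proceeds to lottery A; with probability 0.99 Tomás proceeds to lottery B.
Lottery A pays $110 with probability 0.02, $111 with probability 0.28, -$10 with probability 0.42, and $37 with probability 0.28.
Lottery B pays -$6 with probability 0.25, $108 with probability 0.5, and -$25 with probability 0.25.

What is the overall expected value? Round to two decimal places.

EV(A) = 0.02 × 110 + 0.28 × 111 + 0.42 × (-10) + 0.28 × 37 = 2.2 + 31.08 − 4.2 + 10.36 = 39.44
EV(B) = 0.25 × (-6) + 0.5 × 108 + 0.25 × (-25) = -1.5 + 54 − 6.25 = 46.25
Overall = 0.01 × 39.44 + 0.99 × 46.25 = 0.3944 + 45.7875 = 46.1819

$46.18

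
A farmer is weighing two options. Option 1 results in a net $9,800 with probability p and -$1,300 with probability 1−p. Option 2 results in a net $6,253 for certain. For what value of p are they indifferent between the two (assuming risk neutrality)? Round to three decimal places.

p = 0.680

p·9800 + (1−p)·(-1300) = 6253
11100p − 1300 = 6253
p = (6253 + 1300) / 11100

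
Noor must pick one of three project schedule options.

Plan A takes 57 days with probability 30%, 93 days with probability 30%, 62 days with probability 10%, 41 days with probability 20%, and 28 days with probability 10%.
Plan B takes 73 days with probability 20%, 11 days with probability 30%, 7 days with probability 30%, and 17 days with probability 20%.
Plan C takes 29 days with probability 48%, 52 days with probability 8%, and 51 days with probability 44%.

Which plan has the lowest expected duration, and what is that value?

Plan B (23.4 days)

Plan A = 0.3 × 57 + 0.3 × 93 + 0.1 × 62 + 0.2 × 41 + 0.1 × 28 = 17.1 + 27.9 + 6.2 + 8.2 + 2.8 = 62.2
Plan B = 0.2 × 73 + 0.3 × 11 + 0.3 × 7 + 0.2 × 17 = 14.6 + 3.3 + 2.1 + 3.4 = 23.4
Plan C = 0.48 × 29 + 0.08 × 52 + 0.44 × 51 = 13.92 + 4.16 + 22.44 = 40.52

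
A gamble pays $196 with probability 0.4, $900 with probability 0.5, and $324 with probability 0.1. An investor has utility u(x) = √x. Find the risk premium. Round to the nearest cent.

E[u] = 0.4·√196 + 0.5·√900 + 0.1·√324 = 0.4·14 + 0.5·30 + 0.1·18 = 22.4
CE = (22.4)² = 501.76
Risk premium = EV − CE = 560.8 − 501.76 = 59.04

$59.04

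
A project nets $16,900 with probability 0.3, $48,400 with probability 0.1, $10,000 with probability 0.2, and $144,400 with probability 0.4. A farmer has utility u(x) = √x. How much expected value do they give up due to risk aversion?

E[u] = 0.3·√16900 + 0.1·√48400 + 0.2·√10000 + 0.4·√144400 = 0.3·130 + 0.1·220 + 0.2·100 + 0.4·380 = 233
CE = (233)² = 54289
Risk premium = EV − CE = 69670 − 54289 = 15381

$15,381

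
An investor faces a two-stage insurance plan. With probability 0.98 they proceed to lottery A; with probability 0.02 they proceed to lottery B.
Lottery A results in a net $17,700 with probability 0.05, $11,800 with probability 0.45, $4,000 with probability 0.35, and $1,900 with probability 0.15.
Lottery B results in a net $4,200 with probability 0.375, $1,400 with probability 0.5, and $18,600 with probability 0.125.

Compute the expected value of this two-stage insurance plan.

EV(A) = 0.05 × 17700 + 0.45 × 11800 + 0.35 × 4000 + 0.15 × 1900 = 885 + 5310 + 1400 + 285 = 7880
EV(B) = 0.375 × 4200 + 0.5 × 1400 + 0.125 × 18600 = 1575 + 700 + 2325 = 4600
Overall = 0.98 × 7880 + 0.02 × 4600 = 7722.4 + 92 = 7814.4

$7,814.40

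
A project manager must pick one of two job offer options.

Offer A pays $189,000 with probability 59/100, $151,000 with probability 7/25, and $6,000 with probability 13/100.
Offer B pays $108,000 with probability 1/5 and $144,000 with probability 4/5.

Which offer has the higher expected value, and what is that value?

Offer A ($154,570)

Offer A = 59/100 × 189000 + 7/25 × 151000 + 13/100 × 6000 = 111510 + 42280 + 780 = 154570
Offer B = 1/5 × 108000 + 4/5 × 144000 = 21600 + 115200 = 136800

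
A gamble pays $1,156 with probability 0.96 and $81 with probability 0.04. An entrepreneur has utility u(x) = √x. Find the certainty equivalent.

$1,089

E[u] = 0.96·√1156 + 0.04·√81 = 0.96·34 + 0.04·9 = 33
CE = (33)² = 1089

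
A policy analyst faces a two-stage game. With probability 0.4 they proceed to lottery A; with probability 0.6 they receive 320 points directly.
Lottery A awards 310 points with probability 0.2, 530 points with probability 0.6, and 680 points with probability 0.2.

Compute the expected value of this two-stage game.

398.4 points

EV(A) = 0.2 × 310 + 0.6 × 530 + 0.2 × 680 = 62 + 318 + 136 = 516
Branch B: 320 (certain)
Overall = 0.4 × 516 + 0.6 × 320 = 206.4 + 192 = 398.4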